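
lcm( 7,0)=0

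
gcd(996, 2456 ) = 4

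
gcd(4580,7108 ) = 4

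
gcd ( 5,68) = 1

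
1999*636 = 1271364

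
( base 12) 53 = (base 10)63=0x3f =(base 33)1u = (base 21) 30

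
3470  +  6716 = 10186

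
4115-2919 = 1196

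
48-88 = -40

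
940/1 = 940 = 940.00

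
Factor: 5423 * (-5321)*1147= - 33097583101 = - 11^1*17^2*29^1* 31^1*37^1*313^1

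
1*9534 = 9534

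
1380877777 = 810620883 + 570256894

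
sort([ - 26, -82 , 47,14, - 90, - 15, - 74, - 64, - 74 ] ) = [ - 90,-82, - 74, - 74, - 64, - 26, - 15,14,47 ] 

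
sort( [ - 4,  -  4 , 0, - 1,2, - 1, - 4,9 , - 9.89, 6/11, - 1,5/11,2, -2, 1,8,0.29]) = [ - 9.89, -4,-4, - 4,-2, -1, - 1 , - 1, 0,0.29, 5/11,6/11,1, 2,2,  8,9 ] 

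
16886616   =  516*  32726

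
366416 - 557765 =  - 191349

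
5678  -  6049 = - 371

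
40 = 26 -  - 14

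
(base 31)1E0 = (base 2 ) 10101110011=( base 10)1395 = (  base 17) 4E1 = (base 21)339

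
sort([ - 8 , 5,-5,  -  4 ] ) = [  -  8, -5,-4 , 5 ] 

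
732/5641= 732/5641=0.13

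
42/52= 21/26 = 0.81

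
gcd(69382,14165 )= 1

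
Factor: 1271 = 31^1*41^1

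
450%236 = 214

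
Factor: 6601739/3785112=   2^(  -  3)*3^(  -  2)*52571^(  -  1)*6601739^1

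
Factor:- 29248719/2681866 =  - 2^( - 1)* 3^1 * 11^ ( - 1 )*59^1*139^( - 1 )* 877^(-1 )  *  165247^1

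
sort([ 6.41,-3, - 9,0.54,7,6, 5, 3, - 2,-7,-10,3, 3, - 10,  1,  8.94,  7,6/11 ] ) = [  -  10, - 10, - 9, - 7, -3,-2,  0.54, 6/11 , 1,3,3, 3,5 , 6, 6.41, 7,  7,8.94 ] 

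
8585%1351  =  479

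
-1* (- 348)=348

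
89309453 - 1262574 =88046879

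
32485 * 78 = 2533830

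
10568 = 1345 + 9223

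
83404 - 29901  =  53503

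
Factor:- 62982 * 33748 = - 2^3*3^2*11^1*13^1 * 59^1*3499^1=- 2125516536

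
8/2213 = 8/2213 = 0.00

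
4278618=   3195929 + 1082689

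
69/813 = 23/271 = 0.08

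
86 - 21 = 65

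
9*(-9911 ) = - 89199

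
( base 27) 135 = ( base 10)815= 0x32F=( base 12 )57b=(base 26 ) 159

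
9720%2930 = 930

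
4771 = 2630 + 2141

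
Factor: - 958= - 2^1*479^1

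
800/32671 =800/32671 = 0.02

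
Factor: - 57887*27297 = -1580141439 = - 3^4*107^1*337^1*541^1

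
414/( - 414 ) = -1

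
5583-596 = 4987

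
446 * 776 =346096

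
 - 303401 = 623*( - 487) 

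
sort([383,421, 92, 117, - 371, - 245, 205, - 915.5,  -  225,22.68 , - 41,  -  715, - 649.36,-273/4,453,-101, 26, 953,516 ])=[ - 915.5 , - 715,- 649.36,-371,- 245, -225,  -  101, - 273/4,-41,22.68,  26, 92,117,  205,383,421,453,516, 953] 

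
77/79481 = 77/79481 = 0.00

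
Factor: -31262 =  - 2^1*7^2 * 11^1* 29^1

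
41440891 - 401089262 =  - 359648371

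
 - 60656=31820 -92476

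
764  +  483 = 1247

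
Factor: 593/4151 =1/7  =  7^ ( - 1)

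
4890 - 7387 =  - 2497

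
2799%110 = 49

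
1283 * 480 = 615840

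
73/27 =73/27 =2.70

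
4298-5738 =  -1440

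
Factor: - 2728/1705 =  - 8/5= -  2^3*5^( - 1)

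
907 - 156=751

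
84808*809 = 68609672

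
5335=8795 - 3460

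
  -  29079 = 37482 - 66561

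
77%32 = 13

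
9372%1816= 292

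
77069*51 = 3930519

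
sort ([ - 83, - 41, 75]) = [ - 83, - 41, 75 ] 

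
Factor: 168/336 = 2^( - 1) = 1/2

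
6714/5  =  1342 + 4/5  =  1342.80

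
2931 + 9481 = 12412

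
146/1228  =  73/614 = 0.12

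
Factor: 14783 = 14783^1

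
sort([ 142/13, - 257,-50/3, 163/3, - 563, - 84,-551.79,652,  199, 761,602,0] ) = [ - 563,-551.79, - 257, - 84,-50/3, 0,142/13,  163/3,199, 602,  652,761]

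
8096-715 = 7381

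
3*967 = 2901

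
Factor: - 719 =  - 719^1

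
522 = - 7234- -7756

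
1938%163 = 145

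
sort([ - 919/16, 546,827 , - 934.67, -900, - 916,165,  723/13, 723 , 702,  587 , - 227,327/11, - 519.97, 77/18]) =[ - 934.67, - 916  , - 900, - 519.97, - 227, - 919/16,  77/18, 327/11, 723/13,165, 546 , 587,  702, 723,827 ]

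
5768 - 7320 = - 1552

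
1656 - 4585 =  - 2929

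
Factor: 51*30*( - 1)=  - 1530 =- 2^1 * 3^2 * 5^1*17^1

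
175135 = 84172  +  90963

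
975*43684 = 42591900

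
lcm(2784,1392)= 2784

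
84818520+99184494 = 184003014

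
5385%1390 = 1215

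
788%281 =226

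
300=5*60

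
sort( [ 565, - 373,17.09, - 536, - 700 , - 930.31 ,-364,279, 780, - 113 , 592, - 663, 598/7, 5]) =[-930.31,-700,  -  663 ,  -  536, - 373,  -  364, - 113, 5 , 17.09, 598/7, 279,565,  592, 780 ]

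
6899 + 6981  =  13880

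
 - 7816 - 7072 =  - 14888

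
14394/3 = 4798 = 4798.00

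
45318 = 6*7553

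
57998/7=57998/7 = 8285.43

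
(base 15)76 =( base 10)111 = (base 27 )43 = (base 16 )6f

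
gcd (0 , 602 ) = 602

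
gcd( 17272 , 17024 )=8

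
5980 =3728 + 2252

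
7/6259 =7/6259=0.00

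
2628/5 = 525 + 3/5 =525.60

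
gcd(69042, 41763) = 3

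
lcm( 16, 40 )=80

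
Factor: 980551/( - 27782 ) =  - 2^( - 1 )*11^1*13^1*29^(- 1)*479^ (-1)*6857^1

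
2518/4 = 629 + 1/2 = 629.50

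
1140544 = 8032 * 142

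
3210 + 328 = 3538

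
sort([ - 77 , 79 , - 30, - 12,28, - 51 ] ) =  [ - 77, - 51, - 30,  -  12, 28, 79] 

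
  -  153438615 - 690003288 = - 843441903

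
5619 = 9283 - 3664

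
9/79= 9/79 = 0.11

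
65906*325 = 21419450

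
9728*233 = 2266624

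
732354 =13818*53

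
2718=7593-4875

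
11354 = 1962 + 9392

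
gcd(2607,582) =3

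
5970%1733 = 771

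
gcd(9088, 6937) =1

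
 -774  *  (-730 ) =565020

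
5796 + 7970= 13766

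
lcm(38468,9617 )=38468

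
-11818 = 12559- 24377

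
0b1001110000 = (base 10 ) 624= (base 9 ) 763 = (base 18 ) 1gc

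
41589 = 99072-57483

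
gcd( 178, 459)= 1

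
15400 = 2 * 7700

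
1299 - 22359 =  - 21060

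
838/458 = 419/229 = 1.83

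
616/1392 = 77/174 = 0.44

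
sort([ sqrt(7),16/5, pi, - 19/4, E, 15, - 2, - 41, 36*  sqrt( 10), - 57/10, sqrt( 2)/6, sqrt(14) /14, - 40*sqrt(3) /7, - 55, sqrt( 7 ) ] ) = [- 55,- 41,  -  40*sqrt(3) /7,- 57/10, - 19/4, -2, sqrt( 2) /6, sqrt( 14 ) /14,sqrt(7),sqrt(7), E,pi, 16/5 , 15, 36 * sqrt( 10 )]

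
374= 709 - 335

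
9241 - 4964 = 4277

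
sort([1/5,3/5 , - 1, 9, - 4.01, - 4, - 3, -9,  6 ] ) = [ - 9, - 4.01,-4, - 3, - 1 , 1/5, 3/5,  6, 9 ]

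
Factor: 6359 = 6359^1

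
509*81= 41229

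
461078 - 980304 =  - 519226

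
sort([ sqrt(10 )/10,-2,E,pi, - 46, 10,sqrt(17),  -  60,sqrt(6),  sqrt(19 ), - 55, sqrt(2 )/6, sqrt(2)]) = [ - 60,-55,-46, - 2, sqrt(2) /6, sqrt( 10 ) /10, sqrt( 2 ), sqrt(6), E , pi, sqrt(17 ),sqrt( 19 ), 10 ]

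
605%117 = 20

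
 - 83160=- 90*924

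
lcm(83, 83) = 83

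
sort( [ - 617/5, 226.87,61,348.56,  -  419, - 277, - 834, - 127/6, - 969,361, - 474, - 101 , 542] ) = [ - 969, - 834, - 474, - 419, - 277, - 617/5, - 101, - 127/6,  61 , 226.87, 348.56,  361,542]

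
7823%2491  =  350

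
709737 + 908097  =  1617834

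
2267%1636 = 631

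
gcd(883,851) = 1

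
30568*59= 1803512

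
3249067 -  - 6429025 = 9678092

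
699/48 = 233/16 = 14.56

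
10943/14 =10943/14= 781.64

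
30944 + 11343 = 42287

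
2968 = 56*53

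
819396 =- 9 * ( - 91044 )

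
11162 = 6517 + 4645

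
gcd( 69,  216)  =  3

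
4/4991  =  4/4991= 0.00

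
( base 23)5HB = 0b101111100111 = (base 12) 191B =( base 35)2H2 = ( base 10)3047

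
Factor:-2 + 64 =2^1 *31^1 =62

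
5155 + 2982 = 8137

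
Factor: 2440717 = 619^1*3943^1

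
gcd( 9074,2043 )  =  1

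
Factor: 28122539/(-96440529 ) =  -3^( - 1 )*17^1*43^( - 1 )*151^( - 1) * 4951^( - 1)*1654267^1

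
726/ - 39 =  - 19 + 5/13 = - 18.62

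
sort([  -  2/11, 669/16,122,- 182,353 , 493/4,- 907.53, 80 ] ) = [ -907.53, - 182, - 2/11, 669/16,80,122,  493/4, 353]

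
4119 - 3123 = 996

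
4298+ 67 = 4365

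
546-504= 42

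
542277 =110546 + 431731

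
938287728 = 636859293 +301428435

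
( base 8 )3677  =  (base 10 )1983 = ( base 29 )2ab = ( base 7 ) 5532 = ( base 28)2en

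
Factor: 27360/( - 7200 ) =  - 19/5 = - 5^(  -  1)*19^1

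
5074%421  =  22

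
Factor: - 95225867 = - 11^1*8656897^1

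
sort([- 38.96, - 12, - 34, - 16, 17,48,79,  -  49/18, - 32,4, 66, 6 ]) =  [ - 38.96,  -  34, - 32 , - 16,-12,- 49/18,  4,6,17,48,66,79 ] 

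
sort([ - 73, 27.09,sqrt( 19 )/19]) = [ - 73, sqrt(19) /19,27.09]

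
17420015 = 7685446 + 9734569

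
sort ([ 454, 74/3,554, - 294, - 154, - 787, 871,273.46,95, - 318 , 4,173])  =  [ - 787,-318, - 294, - 154, 4, 74/3, 95,173,273.46, 454, 554,871]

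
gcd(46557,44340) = 2217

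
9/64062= 1/7118 = 0.00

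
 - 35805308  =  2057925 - 37863233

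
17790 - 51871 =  - 34081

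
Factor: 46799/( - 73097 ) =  - 53^1*67^ ( - 1)*883^1*1091^(-1)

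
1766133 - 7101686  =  -5335553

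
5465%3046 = 2419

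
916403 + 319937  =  1236340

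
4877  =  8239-3362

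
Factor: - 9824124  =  -2^2*3^1*43^1*79^1 * 241^1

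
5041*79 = 398239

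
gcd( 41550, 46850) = 50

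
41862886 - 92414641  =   - 50551755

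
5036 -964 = 4072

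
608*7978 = 4850624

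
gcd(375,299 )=1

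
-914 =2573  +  -3487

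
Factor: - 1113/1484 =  - 3/4 = - 2^ (  -  2)*3^1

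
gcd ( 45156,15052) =15052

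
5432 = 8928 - 3496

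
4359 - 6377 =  - 2018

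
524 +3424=3948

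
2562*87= 222894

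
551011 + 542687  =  1093698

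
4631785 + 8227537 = 12859322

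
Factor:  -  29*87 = - 2523 = -3^1*29^2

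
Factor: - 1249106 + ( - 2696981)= - 3946087  =  - 23^1*37^1*4637^1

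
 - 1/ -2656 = 1/2656=0.00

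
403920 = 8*50490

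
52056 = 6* 8676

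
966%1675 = 966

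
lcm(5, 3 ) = 15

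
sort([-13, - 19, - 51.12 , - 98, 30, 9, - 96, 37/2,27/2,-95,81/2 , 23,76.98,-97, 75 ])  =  [ - 98, - 97,-96,-95 , - 51.12, -19,-13, 9,27/2,37/2,  23, 30,  81/2,75, 76.98]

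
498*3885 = 1934730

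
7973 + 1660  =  9633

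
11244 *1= 11244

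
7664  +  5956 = 13620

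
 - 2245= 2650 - 4895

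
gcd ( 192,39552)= 192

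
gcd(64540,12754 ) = 14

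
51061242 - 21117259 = 29943983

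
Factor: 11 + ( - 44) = - 3^1 *11^1 = - 33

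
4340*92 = 399280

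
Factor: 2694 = 2^1 * 3^1*449^1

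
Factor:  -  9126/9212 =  - 2^(-1 ) * 3^3*7^(  -  2 )*13^2*47^(-1 ) = -  4563/4606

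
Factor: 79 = 79^1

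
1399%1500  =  1399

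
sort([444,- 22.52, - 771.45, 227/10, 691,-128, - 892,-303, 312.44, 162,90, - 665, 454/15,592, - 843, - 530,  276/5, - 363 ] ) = [ - 892, - 843,  -  771.45, - 665,-530,-363,-303,- 128, - 22.52 , 227/10,  454/15 , 276/5, 90,162, 312.44,444, 592, 691]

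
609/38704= 609/38704 = 0.02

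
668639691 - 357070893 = 311568798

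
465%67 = 63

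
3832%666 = 502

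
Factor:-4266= - 2^1*3^3*79^1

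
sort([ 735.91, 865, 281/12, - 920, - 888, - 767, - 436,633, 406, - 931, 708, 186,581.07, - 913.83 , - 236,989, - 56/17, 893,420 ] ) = [-931,  -  920 ,  -  913.83, - 888, - 767, - 436, - 236,-56/17, 281/12, 186, 406, 420, 581.07,633,708, 735.91,  865, 893, 989 ]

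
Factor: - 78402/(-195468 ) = 2^ ( - 1) *7^(  -  1)*13^( - 1 )*73^1=73/182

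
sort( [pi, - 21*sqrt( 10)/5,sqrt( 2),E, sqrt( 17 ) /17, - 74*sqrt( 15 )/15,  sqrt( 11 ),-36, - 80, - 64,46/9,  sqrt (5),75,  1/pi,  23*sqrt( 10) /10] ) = [ -80, - 64, - 36, - 74*sqrt(15)/15, - 21*sqrt(10 )/5 , sqrt ( 17) /17,1/pi , sqrt( 2),sqrt( 5),E, pi  ,  sqrt(11) , 46/9 , 23*sqrt( 10)/10,  75 ] 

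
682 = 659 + 23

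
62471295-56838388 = 5632907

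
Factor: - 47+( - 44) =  - 7^1*13^1  =  - 91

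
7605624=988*7698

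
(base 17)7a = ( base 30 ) 49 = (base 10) 129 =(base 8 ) 201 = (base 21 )63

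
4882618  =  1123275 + 3759343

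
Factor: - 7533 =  - 3^5*31^1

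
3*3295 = 9885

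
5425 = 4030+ 1395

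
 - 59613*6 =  - 357678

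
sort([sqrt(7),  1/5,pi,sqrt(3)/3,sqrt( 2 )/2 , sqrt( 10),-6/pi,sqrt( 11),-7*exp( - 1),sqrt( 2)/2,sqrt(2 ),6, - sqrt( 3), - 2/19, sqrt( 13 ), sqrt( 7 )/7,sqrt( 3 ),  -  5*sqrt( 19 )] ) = [ - 5*sqrt(19), - 7*exp( - 1 ), - 6/pi, - sqrt( 3), - 2/19, 1/5, sqrt( 7)/7, sqrt( 3 )/3, sqrt( 2 )/2,sqrt( 2)/2,sqrt(2 ),sqrt(3) , sqrt( 7 ) , pi,sqrt(10 ), sqrt( 11 ),  sqrt( 13 ),6 ]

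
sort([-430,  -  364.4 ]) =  [ - 430  , - 364.4]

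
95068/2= 47534= 47534.00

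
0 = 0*5971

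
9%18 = 9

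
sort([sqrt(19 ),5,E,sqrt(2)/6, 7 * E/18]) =[ sqrt(2 )/6, 7*E/18, E, sqrt(19), 5]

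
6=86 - 80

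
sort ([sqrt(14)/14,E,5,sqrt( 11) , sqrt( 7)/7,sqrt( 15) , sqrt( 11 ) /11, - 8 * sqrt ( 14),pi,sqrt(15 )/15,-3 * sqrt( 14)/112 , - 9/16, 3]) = [ - 8*sqrt( 14),-9/16,-3*sqrt(14) /112,sqrt( 15) /15,sqrt( 14)/14, sqrt ( 11) /11, sqrt (7)/7, E,3, pi,sqrt(11 ), sqrt( 15),5 ]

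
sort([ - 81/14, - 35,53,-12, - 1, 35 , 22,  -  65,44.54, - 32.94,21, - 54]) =[ - 65, - 54,-35, - 32.94, - 12 , - 81/14, - 1, 21, 22, 35, 44.54 , 53 ] 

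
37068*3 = 111204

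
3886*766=2976676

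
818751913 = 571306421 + 247445492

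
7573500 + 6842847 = 14416347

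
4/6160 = 1/1540 = 0.00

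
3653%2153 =1500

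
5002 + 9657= 14659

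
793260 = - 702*( - 1130 )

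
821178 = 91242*9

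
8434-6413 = 2021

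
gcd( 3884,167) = 1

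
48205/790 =9641/158 = 61.02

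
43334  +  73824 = 117158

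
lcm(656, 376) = 30832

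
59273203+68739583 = 128012786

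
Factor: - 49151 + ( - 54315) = -103466 = - 2^1*11^1*4703^1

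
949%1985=949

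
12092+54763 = 66855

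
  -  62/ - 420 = 31/210 = 0.15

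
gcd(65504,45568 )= 2848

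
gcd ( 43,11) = 1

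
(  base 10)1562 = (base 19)464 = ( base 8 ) 3032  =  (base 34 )1bw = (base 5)22222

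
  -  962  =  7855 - 8817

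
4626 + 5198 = 9824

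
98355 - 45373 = 52982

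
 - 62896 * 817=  - 51386032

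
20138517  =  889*22653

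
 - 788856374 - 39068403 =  - 827924777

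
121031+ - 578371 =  - 457340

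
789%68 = 41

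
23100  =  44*525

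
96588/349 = 96588/349 = 276.76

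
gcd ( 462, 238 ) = 14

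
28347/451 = 62  +  35/41 = 62.85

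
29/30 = 29/30 = 0.97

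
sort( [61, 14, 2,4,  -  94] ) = [ - 94, 2,4 , 14 , 61]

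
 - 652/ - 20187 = 652/20187 = 0.03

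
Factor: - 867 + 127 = -740 = -2^2*5^1*37^1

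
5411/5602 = 5411/5602 = 0.97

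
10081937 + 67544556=77626493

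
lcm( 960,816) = 16320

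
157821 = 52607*3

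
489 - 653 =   -  164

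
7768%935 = 288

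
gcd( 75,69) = 3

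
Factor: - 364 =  - 2^2*7^1*13^1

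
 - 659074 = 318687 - 977761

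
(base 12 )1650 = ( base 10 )2652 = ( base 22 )5ac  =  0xA5C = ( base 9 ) 3566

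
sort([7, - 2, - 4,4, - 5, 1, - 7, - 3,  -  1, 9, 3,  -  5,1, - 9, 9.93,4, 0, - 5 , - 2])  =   [ - 9, - 7, - 5, - 5, - 5,-4, - 3, - 2, - 2, - 1,0, 1, 1 , 3, 4, 4, 7, 9,9.93 ] 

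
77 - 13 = 64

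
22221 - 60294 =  - 38073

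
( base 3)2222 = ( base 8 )120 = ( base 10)80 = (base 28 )2o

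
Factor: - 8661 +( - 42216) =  -50877 = - 3^2*5653^1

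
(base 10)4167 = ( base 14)1739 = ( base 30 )4IR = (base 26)647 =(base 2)1000001000111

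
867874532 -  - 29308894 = 897183426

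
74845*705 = 52765725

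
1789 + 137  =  1926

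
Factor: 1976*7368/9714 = 2426528/1619 = 2^5*13^1 * 19^1* 307^1*1619^ ( - 1)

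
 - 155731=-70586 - 85145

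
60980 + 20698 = 81678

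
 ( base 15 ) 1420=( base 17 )ef4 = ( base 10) 4305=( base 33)3VF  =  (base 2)1000011010001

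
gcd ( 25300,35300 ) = 100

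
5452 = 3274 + 2178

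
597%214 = 169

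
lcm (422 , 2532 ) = 2532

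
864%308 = 248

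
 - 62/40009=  -62/40009 = - 0.00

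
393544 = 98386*4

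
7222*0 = 0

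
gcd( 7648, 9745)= 1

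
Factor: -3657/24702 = -53/358 = - 2^( - 1)* 53^1*179^(  -  1)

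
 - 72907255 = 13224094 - 86131349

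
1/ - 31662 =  - 1  +  31661/31662 = - 0.00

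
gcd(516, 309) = 3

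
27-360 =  - 333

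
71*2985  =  211935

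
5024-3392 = 1632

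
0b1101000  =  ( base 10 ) 104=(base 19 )59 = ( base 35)2Y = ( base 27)3n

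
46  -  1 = 45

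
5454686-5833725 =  -379039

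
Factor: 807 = 3^1*269^1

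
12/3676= 3/919 = 0.00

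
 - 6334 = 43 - 6377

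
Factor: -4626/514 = -3^2   =  -9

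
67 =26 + 41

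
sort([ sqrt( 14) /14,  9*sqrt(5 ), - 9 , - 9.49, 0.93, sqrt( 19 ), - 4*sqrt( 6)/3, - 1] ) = [  -  9.49, - 9, - 4*sqrt( 6)/3 , - 1 , sqrt( 14)/14, 0.93,sqrt (19), 9*sqrt ( 5 )]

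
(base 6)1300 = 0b101000100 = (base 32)a4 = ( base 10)324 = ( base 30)ao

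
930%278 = 96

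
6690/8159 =6690/8159 = 0.82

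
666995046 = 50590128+616404918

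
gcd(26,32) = 2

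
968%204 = 152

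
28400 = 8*3550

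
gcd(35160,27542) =586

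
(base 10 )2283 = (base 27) 33F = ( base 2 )100011101011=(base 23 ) 476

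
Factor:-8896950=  - 2^1*3^2 *5^2*17^1*1163^1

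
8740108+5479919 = 14220027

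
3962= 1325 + 2637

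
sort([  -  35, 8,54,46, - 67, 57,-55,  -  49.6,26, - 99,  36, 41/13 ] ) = [ - 99,  -  67, - 55, - 49.6,  -  35,41/13, 8,26,36,46,54,57]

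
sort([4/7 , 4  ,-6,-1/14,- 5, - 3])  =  [ - 6 , - 5, - 3, - 1/14, 4/7,4]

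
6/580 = 3/290 = 0.01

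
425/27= 425/27 = 15.74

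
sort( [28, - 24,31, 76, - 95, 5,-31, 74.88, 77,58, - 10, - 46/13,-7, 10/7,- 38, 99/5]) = [ - 95, - 38, - 31, -24,-10,-7, - 46/13, 10/7, 5 , 99/5, 28, 31,  58, 74.88,76, 77 ]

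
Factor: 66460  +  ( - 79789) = -3^2*1481^1 = - 13329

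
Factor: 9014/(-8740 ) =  - 4507/4370 = - 2^(-1 ) * 5^( - 1) * 19^( - 1 )*23^( - 1)* 4507^1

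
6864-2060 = 4804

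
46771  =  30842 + 15929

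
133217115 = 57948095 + 75269020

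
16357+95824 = 112181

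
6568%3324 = 3244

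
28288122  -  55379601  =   -27091479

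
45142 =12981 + 32161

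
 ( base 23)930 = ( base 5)123310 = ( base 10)4830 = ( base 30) 5B0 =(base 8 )11336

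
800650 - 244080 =556570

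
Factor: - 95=  -  5^1 * 19^1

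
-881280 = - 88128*10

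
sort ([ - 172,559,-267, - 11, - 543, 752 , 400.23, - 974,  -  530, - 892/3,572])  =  [ - 974, - 543 , - 530, - 892/3, - 267, - 172, - 11, 400.23,559,572,752 ]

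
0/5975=0 = 0.00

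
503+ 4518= 5021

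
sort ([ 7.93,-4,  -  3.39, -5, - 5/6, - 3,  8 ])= [-5, - 4, - 3.39, - 3,- 5/6,7.93,8] 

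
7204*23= 165692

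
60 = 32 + 28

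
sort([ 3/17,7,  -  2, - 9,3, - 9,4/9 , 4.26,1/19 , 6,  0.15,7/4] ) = [ - 9,  -  9 , - 2,  1/19,0.15, 3/17, 4/9,7/4, 3 , 4.26, 6,7]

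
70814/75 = 944 + 14/75  =  944.19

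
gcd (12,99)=3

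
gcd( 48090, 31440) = 30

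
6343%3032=279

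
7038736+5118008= 12156744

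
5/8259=5/8259=0.00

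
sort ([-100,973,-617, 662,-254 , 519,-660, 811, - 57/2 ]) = [ - 660, - 617,-254,- 100,-57/2,519,662, 811, 973 ]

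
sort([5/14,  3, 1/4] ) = [1/4,5/14,  3 ]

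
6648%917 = 229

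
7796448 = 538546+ 7257902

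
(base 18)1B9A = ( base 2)10010101100000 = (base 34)89e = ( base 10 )9568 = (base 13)4480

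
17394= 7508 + 9886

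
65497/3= 21832 + 1/3  =  21832.33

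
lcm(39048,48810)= 195240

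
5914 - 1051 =4863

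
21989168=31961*688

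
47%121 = 47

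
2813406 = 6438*437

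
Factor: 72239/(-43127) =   -  7^( - 1 )* 29^1*47^1*53^1*61^(  -  1 ) * 101^( - 1) 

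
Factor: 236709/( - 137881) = - 297/173 = -  3^3*11^1*173^( - 1)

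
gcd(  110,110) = 110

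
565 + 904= 1469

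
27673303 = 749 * 36947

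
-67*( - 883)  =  59161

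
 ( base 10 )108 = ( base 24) 4c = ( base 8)154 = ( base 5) 413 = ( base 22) 4K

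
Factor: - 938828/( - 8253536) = 234707/2063384= 2^ ( - 3)*11^1*19^1 * 97^( - 1 )*1123^1*2659^( - 1 ) 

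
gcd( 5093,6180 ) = 1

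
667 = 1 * 667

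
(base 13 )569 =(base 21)228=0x3A4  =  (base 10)932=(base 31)u2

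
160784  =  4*40196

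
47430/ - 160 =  - 297 + 9/16 = - 296.44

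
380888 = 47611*8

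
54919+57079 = 111998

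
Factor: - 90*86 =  - 2^2*3^2 *5^1*43^1  =  -  7740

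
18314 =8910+9404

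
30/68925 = 2/4595 = 0.00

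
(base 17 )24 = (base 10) 38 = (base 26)1c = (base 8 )46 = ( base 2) 100110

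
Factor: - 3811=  - 37^1*103^1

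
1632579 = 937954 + 694625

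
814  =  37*22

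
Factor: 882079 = 11^1*17^1 * 53^1*89^1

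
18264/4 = 4566 = 4566.00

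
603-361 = 242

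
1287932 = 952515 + 335417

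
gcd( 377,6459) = 1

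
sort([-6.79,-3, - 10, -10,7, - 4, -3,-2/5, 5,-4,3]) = [-10,  -  10,-6.79,-4, - 4 , - 3, - 3,-2/5,3, 5 , 7]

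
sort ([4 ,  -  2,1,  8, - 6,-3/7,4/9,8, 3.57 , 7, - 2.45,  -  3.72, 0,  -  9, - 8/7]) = [  -  9, - 6, - 3.72 , - 2.45 , - 2, - 8/7, - 3/7,  0 , 4/9,1,3.57,4, 7,  8 , 8 ] 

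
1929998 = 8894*217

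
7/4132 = 7/4132 = 0.00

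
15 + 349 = 364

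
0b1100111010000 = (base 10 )6608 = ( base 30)7A8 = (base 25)AE8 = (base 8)14720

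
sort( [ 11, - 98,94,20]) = [ - 98,11, 20,94]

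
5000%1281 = 1157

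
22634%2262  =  14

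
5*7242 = 36210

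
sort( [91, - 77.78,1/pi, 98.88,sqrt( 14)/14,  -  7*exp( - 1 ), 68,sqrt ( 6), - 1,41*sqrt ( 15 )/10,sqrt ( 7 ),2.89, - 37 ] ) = [ - 77.78, - 37, - 7 * exp(-1), - 1,sqrt(14 ) /14,1/pi, sqrt( 6),sqrt(7), 2.89,41*sqrt( 15) /10, 68,91, 98.88 ] 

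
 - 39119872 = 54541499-93661371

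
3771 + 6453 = 10224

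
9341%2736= 1133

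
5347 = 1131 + 4216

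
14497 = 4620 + 9877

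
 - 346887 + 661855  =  314968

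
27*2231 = 60237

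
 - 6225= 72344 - 78569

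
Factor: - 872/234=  - 436/117  =  - 2^2*3^( - 2)*13^( - 1 )*109^1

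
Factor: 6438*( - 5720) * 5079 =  - 187036003440=- 2^4*3^2*5^1*11^1 *13^1*29^1*37^1*1693^1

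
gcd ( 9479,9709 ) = 1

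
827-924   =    -  97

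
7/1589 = 1/227 = 0.00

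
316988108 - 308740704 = 8247404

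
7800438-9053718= - 1253280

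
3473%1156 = 5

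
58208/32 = 1819 = 1819.00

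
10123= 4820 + 5303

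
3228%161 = 8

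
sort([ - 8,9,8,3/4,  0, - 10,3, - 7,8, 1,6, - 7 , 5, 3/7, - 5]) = [-10, - 8,-7, - 7, - 5,0,3/7, 3/4, 1,3,5,6, 8,  8,9] 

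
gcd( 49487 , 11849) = 697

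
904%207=76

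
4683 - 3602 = 1081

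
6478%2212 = 2054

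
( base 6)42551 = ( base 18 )HHD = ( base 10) 5827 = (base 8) 13303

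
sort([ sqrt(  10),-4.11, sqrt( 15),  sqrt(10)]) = [-4.11, sqrt (10 ),  sqrt( 10 ), sqrt( 15)]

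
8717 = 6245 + 2472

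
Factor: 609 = 3^1* 7^1 * 29^1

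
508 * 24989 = 12694412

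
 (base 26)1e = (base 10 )40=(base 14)2C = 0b101000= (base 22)1I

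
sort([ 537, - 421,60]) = [ - 421,60, 537]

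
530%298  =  232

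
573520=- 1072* ( - 535 )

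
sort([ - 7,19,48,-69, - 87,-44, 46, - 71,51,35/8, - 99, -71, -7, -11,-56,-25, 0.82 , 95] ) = [-99, -87, - 71,-71, -69, -56, - 44,  -  25, - 11,-7, -7,0.82,35/8,19,46,48,51,95 ]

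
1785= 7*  255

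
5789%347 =237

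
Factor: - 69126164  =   - 2^2*41^1 * 421501^1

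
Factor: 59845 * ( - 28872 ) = - 2^3*3^2*5^1 * 401^1*11969^1 = -  1727844840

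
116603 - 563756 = - 447153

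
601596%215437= 170722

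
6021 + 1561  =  7582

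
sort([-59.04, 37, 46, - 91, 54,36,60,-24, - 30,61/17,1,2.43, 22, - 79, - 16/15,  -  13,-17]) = [ -91, - 79, - 59.04, - 30, - 24, - 17, - 13, - 16/15,1,2.43,61/17,22,36,37,46,54, 60] 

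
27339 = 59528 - 32189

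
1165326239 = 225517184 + 939809055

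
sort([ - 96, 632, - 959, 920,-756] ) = [-959, - 756, - 96,632,  920 ] 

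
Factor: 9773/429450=2^(-1)* 3^( -1)*5^( - 2)*7^(  -  1)*29^1*337^1*409^(-1 ) 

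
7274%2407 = 53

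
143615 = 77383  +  66232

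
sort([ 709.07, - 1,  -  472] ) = [ - 472  , - 1, 709.07]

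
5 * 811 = 4055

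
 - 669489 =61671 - 731160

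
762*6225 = 4743450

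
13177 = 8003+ 5174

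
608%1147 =608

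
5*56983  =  284915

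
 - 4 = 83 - 87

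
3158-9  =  3149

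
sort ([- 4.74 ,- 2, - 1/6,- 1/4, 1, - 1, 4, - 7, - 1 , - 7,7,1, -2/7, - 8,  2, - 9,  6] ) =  [ - 9, - 8, - 7 , - 7, - 4.74,  -  2, - 1,-1, - 2/7, - 1/4, - 1/6,1,1,2,4, 6, 7] 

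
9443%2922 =677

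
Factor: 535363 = 19^2 * 1483^1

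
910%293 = 31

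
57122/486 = 28561/243=117.53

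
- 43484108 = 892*( -48749) 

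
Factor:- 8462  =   - 2^1*4231^1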